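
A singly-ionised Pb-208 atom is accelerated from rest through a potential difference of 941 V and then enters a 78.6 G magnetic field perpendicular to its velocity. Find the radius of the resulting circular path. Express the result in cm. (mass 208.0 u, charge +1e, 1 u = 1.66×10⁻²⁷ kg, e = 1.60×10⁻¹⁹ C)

The kinetic energy gained is K = qV = (1×1.60×10^-19)(941) = 1.51×10^-16 J.
v = √(2K/m) = 2.95×10^4 m/s.
r = mv/(qB) = (3.45×10^-25)(2.95×10^4) / [(1×1.60×10^-19)(7.86×10^-3)] = 8.11 m.

r ≈ 811 cm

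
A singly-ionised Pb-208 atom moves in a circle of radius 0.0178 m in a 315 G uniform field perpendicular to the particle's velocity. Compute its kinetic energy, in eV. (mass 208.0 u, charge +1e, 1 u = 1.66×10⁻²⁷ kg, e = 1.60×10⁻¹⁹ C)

v = qBr/m = (1×1.60×10^-19)(0.0315)(0.0178) / (3.45×10^-25) = 260 m/s.
K = ½mv² = 0.5·(3.45×10^-25)·(260)² = 1.17×10^-20 J = 0.0728 eV.

K ≈ 0.0728 eV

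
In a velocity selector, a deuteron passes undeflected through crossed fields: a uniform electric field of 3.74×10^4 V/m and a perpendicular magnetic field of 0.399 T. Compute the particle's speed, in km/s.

For zero net force, qE = qvB, so v = E/B.
v = (3.74×10^4) / (0.399) = 9.37×10^4 m/s.

v ≈ 93.7 km/s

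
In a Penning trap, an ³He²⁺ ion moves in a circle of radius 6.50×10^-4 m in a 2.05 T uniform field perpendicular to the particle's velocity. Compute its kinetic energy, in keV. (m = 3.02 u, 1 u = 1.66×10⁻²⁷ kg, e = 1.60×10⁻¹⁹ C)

v = qBr/m = (2×1.60×10^-19)(2.05)(6.50×10^-4) / (5.01×10^-27) = 8.51×10^4 m/s.
K = ½mv² = 0.5·(5.01×10^-27)·(8.51×10^4)² = 1.81×10^-17 J = 0.113 keV.

K ≈ 0.113 keV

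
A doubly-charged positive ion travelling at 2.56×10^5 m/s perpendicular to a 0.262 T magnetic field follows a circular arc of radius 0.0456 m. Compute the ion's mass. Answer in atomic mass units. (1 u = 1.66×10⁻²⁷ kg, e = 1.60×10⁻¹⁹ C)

m ≈ 9.00 u

qvB = mv²/r ⇒ m = qBr/v.
m = (2×1.60×10^-19)(0.262)(0.0456) / (2.56×10^5) = 1.49×10^-26 kg = 9.00 u.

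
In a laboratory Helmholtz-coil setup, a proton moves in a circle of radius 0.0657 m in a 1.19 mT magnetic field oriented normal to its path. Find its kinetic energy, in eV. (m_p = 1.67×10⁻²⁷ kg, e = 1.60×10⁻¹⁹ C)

K ≈ 0.293 eV

v = qBr/m = (1×1.60×10^-19)(1.19×10^-3)(0.0657) / (1.67×10^-27) = 7490 m/s.
K = ½mv² = 0.5·(1.67×10^-27)·(7490)² = 4.69×10^-20 J = 0.293 eV.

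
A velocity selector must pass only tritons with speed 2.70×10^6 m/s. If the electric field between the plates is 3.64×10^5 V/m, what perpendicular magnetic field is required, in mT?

qE = qvB ⇒ B = E/v = (3.64×10^5) / (2.70×10^6) = 0.135 T.

B ≈ 135 mT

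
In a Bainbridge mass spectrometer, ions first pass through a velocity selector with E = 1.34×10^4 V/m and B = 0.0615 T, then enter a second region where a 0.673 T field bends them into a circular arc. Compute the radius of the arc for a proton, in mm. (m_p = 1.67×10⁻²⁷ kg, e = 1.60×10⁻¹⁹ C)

The selector passes v = E/B = 1.34×10^4/0.0615 = 2.18×10^5 m/s.
In the deflection region, r = mv/(qB₂) = (1.67×10^-27)(2.18×10^5) / [(1×1.60×10^-19)(0.673)] = 3.38×10^-3 m.

r ≈ 3.38 mm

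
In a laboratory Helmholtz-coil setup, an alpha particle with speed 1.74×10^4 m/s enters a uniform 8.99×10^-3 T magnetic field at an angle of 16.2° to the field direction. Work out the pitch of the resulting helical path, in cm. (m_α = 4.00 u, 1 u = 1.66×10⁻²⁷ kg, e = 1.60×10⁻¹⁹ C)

pitch ≈ 24.2 cm

The velocity component along B is v∥ = v cos16.2° = 1.67×10^4 m/s.
The cyclotron period T = 2πm/(qB) = 1.45×10^-5 s is set by m, q, B alone.
Pitch = v∥·T = (1.67×10^4)(1.45×10^-5) = 0.242 m.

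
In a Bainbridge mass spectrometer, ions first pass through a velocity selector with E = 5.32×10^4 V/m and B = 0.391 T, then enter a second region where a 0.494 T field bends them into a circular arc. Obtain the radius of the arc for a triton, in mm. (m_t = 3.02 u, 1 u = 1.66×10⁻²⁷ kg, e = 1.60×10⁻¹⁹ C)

r ≈ 8.63 mm

The selector passes v = E/B = 5.32×10^4/0.391 = 1.36×10^5 m/s.
In the deflection region, r = mv/(qB₂) = (5.01×10^-27)(1.36×10^5) / [(1×1.60×10^-19)(0.494)] = 8.63×10^-3 m.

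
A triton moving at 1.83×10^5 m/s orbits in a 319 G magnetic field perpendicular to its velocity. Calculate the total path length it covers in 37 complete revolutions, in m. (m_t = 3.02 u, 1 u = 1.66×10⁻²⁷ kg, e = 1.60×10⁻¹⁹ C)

L ≈ 41.8 m

r = mv/(qB) = 0.180 m, so one revolution covers 2πr = 1.13 m.
In 37 revolutions: L = 37·2πr = 41.8 m.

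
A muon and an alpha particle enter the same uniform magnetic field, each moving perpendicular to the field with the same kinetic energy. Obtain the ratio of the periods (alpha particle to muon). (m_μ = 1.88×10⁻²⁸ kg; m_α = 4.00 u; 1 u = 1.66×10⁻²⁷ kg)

T = 2πm/(qB) is independent of speed, so T₂/T₁ = (m₂/q₂)/(m₁/q₁).
T_{alpha particle}/T_{muon} = (6.64×10^-27/2e) / (1.88×10^-28/1e) = 17.7.

ratio ≈ 17.7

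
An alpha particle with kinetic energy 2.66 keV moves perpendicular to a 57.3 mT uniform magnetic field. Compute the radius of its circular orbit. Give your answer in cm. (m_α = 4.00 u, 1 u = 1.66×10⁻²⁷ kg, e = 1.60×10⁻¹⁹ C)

Convert the energy: K = 2.66 keV = 4.26×10^-16 J.
v = √(2K/m) = √(2·4.26×10^-16/6.64×10^-27) = 3.58×10^5 m/s.
r = mv/(qB) = (6.64×10^-27)(3.58×10^5) / [(2×1.60×10^-19)(0.0573)] = 0.130 m.

r ≈ 13.0 cm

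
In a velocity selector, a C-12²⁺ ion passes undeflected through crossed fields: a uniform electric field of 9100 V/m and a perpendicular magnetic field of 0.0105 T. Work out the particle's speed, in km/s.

v ≈ 867 km/s

For zero net force, qE = qvB, so v = E/B.
v = (9100) / (0.0105) = 8.67×10^5 m/s.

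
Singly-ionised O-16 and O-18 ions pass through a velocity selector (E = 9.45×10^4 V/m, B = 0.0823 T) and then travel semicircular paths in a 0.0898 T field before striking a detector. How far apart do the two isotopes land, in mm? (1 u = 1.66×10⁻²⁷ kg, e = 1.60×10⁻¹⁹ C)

Δd ≈ 531 mm

Both emerge at v = E/B₁ = 1.15×10^6 m/s.
r = mv/(qB₂), so r₁ = 2.123 m and r₂ = 2.388 m, giving Δr = 0.265 m.
After a semicircle each ion lands a diameter 2r from the entry slit, so the separation is 2Δr = 0.531 m.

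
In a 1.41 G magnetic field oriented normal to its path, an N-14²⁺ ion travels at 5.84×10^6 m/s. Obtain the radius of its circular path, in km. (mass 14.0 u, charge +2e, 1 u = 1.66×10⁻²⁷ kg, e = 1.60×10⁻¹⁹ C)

r ≈ 3.01 km

The magnetic force provides the centripetal force: qvB = mv²/r, so r = mv/(qB).
r = (2.32×10^-26 kg)(5.84×10^6 m/s) / [(2×1.60×10^-19 C)(1.41×10^-4 T)] = 3010 m.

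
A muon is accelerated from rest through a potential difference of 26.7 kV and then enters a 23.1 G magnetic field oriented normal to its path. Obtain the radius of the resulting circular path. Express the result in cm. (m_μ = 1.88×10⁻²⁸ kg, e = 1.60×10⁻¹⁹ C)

The kinetic energy gained is K = qV = (1×1.60×10^-19)(2.67×10^4) = 4.27×10^-15 J.
v = √(2K/m) = 6.74×10^6 m/s.
r = mv/(qB) = (1.88×10^-28)(6.74×10^6) / [(1×1.60×10^-19)(2.31×10^-3)] = 3.43 m.

r ≈ 343 cm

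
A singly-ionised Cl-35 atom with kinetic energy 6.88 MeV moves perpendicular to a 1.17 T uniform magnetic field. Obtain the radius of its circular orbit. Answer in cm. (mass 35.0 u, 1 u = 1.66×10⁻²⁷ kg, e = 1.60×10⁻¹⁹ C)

r ≈ 191 cm

Convert the energy: K = 6.88 MeV = 1.10×10^-12 J.
v = √(2K/m) = √(2·1.10×10^-12/5.81×10^-26) = 6.16×10^6 m/s.
r = mv/(qB) = (5.81×10^-26)(6.16×10^6) / [(1×1.60×10^-19)(1.17)] = 1.91 m.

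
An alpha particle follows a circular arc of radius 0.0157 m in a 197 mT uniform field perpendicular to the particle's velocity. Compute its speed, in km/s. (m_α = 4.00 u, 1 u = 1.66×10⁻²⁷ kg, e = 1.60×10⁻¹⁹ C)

v ≈ 149 km/s

From qvB = mv²/r, v = qBr/m.
v = (2×1.60×10^-19)(0.197)(0.0157) / (6.64×10^-27) = 1.49×10^5 m/s.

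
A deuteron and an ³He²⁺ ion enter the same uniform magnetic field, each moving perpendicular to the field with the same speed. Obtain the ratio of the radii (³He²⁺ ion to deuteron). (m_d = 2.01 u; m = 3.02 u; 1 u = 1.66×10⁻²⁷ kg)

ratio ≈ 0.751

r = mv/(qB) ⇒ at equal v, r ∝ m/q.
r_{³He²⁺ ion}/r_{deuteron} = 0.751.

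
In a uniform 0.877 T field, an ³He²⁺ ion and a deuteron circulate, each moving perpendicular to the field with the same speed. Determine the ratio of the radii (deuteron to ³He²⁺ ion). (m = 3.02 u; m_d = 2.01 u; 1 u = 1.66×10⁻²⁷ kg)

r = mv/(qB) ⇒ at equal v, r ∝ m/q.
r_{deuteron}/r_{³He²⁺ ion} = 1.33.

ratio ≈ 1.33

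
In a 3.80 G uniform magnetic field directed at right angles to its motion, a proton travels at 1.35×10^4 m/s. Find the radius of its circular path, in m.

The magnetic force provides the centripetal force: qvB = mv²/r, so r = mv/(qB).
r = (1.67×10^-27 kg)(1.35×10^4 m/s) / [(1×1.60×10^-19 C)(3.80×10^-4 T)] = 0.371 m.

r ≈ 0.371 m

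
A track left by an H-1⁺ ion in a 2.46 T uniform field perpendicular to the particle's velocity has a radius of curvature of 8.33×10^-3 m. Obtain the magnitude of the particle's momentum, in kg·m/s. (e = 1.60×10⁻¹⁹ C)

p ≈ 3.28×10^-21 kg·m/s

Since qvB = mv²/r, the momentum p = mv = qBr.
p = (1×1.60×10^-19)(2.46)(8.33×10^-3) = 3.28×10^-21 kg·m/s.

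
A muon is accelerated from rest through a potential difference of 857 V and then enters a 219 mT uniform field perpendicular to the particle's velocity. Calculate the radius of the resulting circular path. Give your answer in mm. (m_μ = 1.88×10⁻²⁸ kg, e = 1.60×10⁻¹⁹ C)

The kinetic energy gained is K = qV = (1×1.60×10^-19)(857) = 1.37×10^-16 J.
v = √(2K/m) = 1.21×10^6 m/s.
r = mv/(qB) = (1.88×10^-28)(1.21×10^6) / [(1×1.60×10^-19)(0.219)] = 6.48×10^-3 m.

r ≈ 6.48 mm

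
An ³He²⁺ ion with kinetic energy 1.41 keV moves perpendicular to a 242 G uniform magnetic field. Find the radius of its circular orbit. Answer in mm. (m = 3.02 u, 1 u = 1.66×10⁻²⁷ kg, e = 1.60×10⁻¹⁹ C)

r ≈ 194 mm

Convert the energy: K = 1.41 keV = 2.26×10^-16 J.
v = √(2K/m) = √(2·2.26×10^-16/5.01×10^-27) = 3.00×10^5 m/s.
r = mv/(qB) = (5.01×10^-27)(3.00×10^5) / [(2×1.60×10^-19)(0.0242)] = 0.194 m.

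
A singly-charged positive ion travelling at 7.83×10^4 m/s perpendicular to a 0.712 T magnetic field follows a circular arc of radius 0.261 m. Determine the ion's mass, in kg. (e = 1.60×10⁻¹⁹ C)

qvB = mv²/r ⇒ m = qBr/v.
m = (1×1.60×10^-19)(0.712)(0.261) / (7.83×10^4) = 3.80×10^-25 kg.

m ≈ 3.80×10^-25 kg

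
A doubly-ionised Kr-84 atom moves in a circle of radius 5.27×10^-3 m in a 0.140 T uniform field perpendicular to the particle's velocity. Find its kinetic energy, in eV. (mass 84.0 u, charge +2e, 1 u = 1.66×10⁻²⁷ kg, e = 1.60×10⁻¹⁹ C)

K ≈ 1.25 eV

v = qBr/m = (2×1.60×10^-19)(0.140)(5.27×10^-3) / (1.39×10^-25) = 1690 m/s.
K = ½mv² = 0.5·(1.39×10^-25)·(1690)² = 2.00×10^-19 J = 1.25 eV.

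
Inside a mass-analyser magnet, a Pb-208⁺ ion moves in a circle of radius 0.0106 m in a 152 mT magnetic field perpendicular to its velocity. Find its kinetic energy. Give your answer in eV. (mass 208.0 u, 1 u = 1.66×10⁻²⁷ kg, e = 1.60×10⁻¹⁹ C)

v = qBr/m = (1×1.60×10^-19)(0.152)(0.0106) / (3.45×10^-25) = 747 m/s.
K = ½mv² = 0.5·(3.45×10^-25)·(747)² = 9.62×10^-20 J = 0.601 eV.

K ≈ 0.601 eV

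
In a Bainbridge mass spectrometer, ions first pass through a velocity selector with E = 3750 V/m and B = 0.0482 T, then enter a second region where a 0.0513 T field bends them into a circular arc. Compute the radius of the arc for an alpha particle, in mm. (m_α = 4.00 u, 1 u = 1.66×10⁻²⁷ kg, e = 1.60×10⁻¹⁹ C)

r ≈ 31.5 mm

The selector passes v = E/B = 3750/0.0482 = 7.78×10^4 m/s.
In the deflection region, r = mv/(qB₂) = (6.64×10^-27)(7.78×10^4) / [(2×1.60×10^-19)(0.0513)] = 0.0315 m.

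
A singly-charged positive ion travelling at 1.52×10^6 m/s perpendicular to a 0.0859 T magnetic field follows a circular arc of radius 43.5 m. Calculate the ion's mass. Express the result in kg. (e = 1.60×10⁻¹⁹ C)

qvB = mv²/r ⇒ m = qBr/v.
m = (1×1.60×10^-19)(0.0859)(43.5) / (1.52×10^6) = 3.93×10^-25 kg.

m ≈ 3.93×10^-25 kg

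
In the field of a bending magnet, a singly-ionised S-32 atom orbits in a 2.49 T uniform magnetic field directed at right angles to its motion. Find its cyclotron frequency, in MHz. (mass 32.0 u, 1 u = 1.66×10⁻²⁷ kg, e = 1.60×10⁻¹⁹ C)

f = qB/(2πm) = (1×1.60×10^-19)(2.49) / [2π(5.31×10^-26)] = 1.19×10^6 Hz.

f ≈ 1.19 MHz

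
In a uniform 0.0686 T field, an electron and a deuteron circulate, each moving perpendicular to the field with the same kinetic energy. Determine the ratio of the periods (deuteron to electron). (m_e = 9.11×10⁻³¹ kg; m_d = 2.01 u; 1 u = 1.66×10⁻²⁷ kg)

T = 2πm/(qB) is independent of speed, so T₂/T₁ = (m₂/q₂)/(m₁/q₁).
T_{deuteron}/T_{electron} = (3.34×10^-27/1e) / (9.11×10^-31/1e) = 3660.

ratio ≈ 3660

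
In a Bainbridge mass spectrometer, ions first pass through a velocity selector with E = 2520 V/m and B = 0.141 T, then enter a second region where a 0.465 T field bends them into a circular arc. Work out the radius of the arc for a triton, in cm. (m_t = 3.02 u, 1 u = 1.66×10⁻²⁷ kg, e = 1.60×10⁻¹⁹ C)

The selector passes v = E/B = 2520/0.141 = 1.79×10^4 m/s.
In the deflection region, r = mv/(qB₂) = (5.01×10^-27)(1.79×10^4) / [(1×1.60×10^-19)(0.465)] = 1.20×10^-3 m.

r ≈ 0.120 cm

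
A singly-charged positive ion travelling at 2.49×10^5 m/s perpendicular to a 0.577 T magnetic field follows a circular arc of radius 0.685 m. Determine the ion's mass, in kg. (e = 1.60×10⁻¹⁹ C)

qvB = mv²/r ⇒ m = qBr/v.
m = (1×1.60×10^-19)(0.577)(0.685) / (2.49×10^5) = 2.54×10^-25 kg.

m ≈ 2.54×10^-25 kg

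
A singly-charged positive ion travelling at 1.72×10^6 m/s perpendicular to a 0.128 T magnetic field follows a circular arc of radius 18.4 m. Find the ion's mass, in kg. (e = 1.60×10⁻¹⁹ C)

qvB = mv²/r ⇒ m = qBr/v.
m = (1×1.60×10^-19)(0.128)(18.4) / (1.72×10^6) = 2.19×10^-25 kg.

m ≈ 2.19×10^-25 kg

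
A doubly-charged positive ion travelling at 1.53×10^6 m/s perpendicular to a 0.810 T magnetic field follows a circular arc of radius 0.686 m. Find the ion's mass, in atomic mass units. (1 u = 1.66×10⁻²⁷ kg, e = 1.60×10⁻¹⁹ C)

qvB = mv²/r ⇒ m = qBr/v.
m = (2×1.60×10^-19)(0.810)(0.686) / (1.53×10^6) = 1.16×10^-25 kg = 70.0 u.

m ≈ 70.0 u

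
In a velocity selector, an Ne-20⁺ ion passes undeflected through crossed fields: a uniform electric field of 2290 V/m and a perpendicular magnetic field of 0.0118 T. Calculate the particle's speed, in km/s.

For zero net force, qE = qvB, so v = E/B.
v = (2290) / (0.0118) = 1.94×10^5 m/s.

v ≈ 194 km/s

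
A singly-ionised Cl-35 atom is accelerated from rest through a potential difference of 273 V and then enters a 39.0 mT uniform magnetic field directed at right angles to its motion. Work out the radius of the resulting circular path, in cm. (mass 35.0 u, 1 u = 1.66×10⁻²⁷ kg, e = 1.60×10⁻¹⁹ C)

r ≈ 36.1 cm

The kinetic energy gained is K = qV = (1×1.60×10^-19)(273) = 4.37×10^-17 J.
v = √(2K/m) = 3.88×10^4 m/s.
r = mv/(qB) = (5.81×10^-26)(3.88×10^4) / [(1×1.60×10^-19)(0.0390)] = 0.361 m.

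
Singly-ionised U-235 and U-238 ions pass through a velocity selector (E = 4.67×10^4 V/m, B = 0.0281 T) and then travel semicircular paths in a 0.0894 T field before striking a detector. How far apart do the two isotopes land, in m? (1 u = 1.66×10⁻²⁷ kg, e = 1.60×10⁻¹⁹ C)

Δd ≈ 1.16 m

Both emerge at v = E/B₁ = 1.66×10^6 m/s.
r = mv/(qB₂), so r₁ = 45.324 m and r₂ = 45.903 m, giving Δr = 0.579 m.
After a semicircle each ion lands a diameter 2r from the entry slit, so the separation is 2Δr = 1.16 m.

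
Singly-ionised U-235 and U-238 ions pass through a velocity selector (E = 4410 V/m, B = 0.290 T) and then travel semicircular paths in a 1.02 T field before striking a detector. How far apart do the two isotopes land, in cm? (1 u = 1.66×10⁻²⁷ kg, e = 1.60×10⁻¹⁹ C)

Δd ≈ 0.0928 cm

Both emerge at v = E/B₁ = 1.52×10^4 m/s.
r = mv/(qB₂), so r₁ = 0.036349 m and r₂ = 0.036813 m, giving Δr = 4.64×10^-4 m.
After a semicircle each ion lands a diameter 2r from the entry slit, so the separation is 2Δr = 9.28×10^-4 m.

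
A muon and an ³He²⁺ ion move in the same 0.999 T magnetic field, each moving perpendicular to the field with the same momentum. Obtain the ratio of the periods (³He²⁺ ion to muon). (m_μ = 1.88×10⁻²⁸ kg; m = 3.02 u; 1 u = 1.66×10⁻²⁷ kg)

ratio ≈ 13.3

T = 2πm/(qB) is independent of speed, so T₂/T₁ = (m₂/q₂)/(m₁/q₁).
T_{³He²⁺ ion}/T_{muon} = (5.01×10^-27/2e) / (1.88×10^-28/1e) = 13.3.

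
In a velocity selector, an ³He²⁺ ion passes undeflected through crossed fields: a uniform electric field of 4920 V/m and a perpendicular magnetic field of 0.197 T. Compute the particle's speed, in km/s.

For zero net force, qE = qvB, so v = E/B.
v = (4920) / (0.197) = 2.50×10^4 m/s.

v ≈ 25.0 km/s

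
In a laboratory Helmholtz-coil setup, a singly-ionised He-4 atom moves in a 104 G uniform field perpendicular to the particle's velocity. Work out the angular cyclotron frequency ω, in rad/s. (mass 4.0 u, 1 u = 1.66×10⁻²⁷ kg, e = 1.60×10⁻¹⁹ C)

ω ≈ 2.51×10^5 rad/s

ω = qB/m = (1×1.60×10^-19)(0.0104) / (6.64×10^-27) = 2.51×10^5 rad/s.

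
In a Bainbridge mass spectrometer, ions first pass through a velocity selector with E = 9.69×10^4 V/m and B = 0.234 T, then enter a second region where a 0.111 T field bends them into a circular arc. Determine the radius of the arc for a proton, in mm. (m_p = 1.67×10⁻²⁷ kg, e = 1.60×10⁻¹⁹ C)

The selector passes v = E/B = 9.69×10^4/0.234 = 4.14×10^5 m/s.
In the deflection region, r = mv/(qB₂) = (1.67×10^-27)(4.14×10^5) / [(1×1.60×10^-19)(0.111)] = 0.0389 m.

r ≈ 38.9 mm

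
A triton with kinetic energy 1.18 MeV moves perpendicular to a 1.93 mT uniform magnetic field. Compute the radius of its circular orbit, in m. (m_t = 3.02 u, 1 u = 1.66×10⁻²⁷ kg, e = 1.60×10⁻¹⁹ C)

r ≈ 141 m

Convert the energy: K = 1.18 MeV = 1.89×10^-13 J.
v = √(2K/m) = √(2·1.89×10^-13/5.01×10^-27) = 8.68×10^6 m/s.
r = mv/(qB) = (5.01×10^-27)(8.68×10^6) / [(1×1.60×10^-19)(1.93×10^-3)] = 141 m.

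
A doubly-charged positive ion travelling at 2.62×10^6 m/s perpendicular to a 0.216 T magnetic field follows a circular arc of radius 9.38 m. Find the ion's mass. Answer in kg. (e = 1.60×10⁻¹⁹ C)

m ≈ 2.47×10^-25 kg

qvB = mv²/r ⇒ m = qBr/v.
m = (2×1.60×10^-19)(0.216)(9.38) / (2.62×10^6) = 2.47×10^-25 kg.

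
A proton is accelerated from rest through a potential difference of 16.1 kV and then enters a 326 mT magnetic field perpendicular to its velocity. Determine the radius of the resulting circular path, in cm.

r ≈ 5.62 cm

The kinetic energy gained is K = qV = (1×1.60×10^-19)(1.61×10^4) = 2.58×10^-15 J.
v = √(2K/m) = 1.76×10^6 m/s.
r = mv/(qB) = (1.67×10^-27)(1.76×10^6) / [(1×1.60×10^-19)(0.326)] = 0.0562 m.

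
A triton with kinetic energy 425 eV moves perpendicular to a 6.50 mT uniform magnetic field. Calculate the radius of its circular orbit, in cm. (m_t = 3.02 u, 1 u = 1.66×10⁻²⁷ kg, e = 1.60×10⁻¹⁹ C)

r ≈ 79.4 cm

Convert the energy: K = 425 eV = 6.80×10^-17 J.
v = √(2K/m) = √(2·6.80×10^-17/5.01×10^-27) = 1.65×10^5 m/s.
r = mv/(qB) = (5.01×10^-27)(1.65×10^5) / [(1×1.60×10^-19)(6.50×10^-3)] = 0.794 m.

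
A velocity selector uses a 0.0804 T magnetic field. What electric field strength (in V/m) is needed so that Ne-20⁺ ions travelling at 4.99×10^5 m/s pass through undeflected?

qE = qvB ⇒ E = vB = (4.99×10^5)(0.0804) = 4.01×10^4 V/m.

E ≈ 4.01×10^4 V/m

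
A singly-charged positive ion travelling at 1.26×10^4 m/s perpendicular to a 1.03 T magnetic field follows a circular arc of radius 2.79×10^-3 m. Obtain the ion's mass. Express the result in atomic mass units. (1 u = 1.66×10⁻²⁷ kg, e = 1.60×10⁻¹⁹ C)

qvB = mv²/r ⇒ m = qBr/v.
m = (1×1.60×10^-19)(1.03)(2.79×10^-3) / (1.26×10^4) = 3.65×10^-26 kg = 22.0 u.

m ≈ 22.0 u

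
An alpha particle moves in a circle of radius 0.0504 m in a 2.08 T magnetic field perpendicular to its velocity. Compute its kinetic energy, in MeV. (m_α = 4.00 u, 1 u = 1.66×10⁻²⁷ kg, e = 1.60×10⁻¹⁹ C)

K ≈ 0.530 MeV

v = qBr/m = (2×1.60×10^-19)(2.08)(0.0504) / (6.64×10^-27) = 5.05×10^6 m/s.
K = ½mv² = 0.5·(6.64×10^-27)·(5.05×10^6)² = 8.47×10^-14 J = 0.530 MeV.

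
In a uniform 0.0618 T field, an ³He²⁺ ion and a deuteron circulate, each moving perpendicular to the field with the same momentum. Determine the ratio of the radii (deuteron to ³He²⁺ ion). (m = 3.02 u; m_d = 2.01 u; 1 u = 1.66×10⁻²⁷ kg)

ratio ≈ 2.00

r = p/(qB) ⇒ at equal p, r ∝ 1/q.
r_{deuteron}/r_{³He²⁺ ion} = 2.00.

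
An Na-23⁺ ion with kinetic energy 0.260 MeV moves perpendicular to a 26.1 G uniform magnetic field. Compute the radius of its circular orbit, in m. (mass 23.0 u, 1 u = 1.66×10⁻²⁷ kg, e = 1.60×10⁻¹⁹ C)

r ≈ 135 m

Convert the energy: K = 0.260 MeV = 4.16×10^-14 J.
v = √(2K/m) = √(2·4.16×10^-14/3.82×10^-26) = 1.48×10^6 m/s.
r = mv/(qB) = (3.82×10^-26)(1.48×10^6) / [(1×1.60×10^-19)(2.61×10^-3)] = 135 m.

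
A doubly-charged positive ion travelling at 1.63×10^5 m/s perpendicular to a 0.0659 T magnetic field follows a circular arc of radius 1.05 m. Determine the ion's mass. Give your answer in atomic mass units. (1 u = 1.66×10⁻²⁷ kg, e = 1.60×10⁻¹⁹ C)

m ≈ 81.8 u

qvB = mv²/r ⇒ m = qBr/v.
m = (2×1.60×10^-19)(0.0659)(1.05) / (1.63×10^5) = 1.36×10^-25 kg = 81.8 u.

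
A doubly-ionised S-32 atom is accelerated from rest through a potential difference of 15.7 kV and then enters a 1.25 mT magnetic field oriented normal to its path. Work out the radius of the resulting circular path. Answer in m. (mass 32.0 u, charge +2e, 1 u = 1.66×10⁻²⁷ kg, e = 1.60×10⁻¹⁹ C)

The kinetic energy gained is K = qV = (2×1.60×10^-19)(1.57×10^4) = 5.02×10^-15 J.
v = √(2K/m) = 4.35×10^5 m/s.
r = mv/(qB) = (5.31×10^-26)(4.35×10^5) / [(2×1.60×10^-19)(1.25×10^-3)] = 57.8 m.

r ≈ 57.8 m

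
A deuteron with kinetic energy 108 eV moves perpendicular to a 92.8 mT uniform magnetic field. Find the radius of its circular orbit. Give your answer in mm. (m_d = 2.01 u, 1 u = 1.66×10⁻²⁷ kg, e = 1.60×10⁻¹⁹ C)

r ≈ 22.9 mm

Convert the energy: K = 108 eV = 1.73×10^-17 J.
v = √(2K/m) = √(2·1.73×10^-17/3.34×10^-27) = 1.02×10^5 m/s.
r = mv/(qB) = (3.34×10^-27)(1.02×10^5) / [(1×1.60×10^-19)(0.0928)] = 0.0229 m.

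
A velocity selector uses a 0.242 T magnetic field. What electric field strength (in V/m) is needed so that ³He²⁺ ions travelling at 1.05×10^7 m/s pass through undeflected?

qE = qvB ⇒ E = vB = (1.05×10^7)(0.242) = 2.54×10^6 V/m.

E ≈ 2.54×10^6 V/m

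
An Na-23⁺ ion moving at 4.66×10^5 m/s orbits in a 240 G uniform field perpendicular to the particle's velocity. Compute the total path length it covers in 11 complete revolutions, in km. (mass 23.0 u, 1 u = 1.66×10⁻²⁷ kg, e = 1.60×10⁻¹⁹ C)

L ≈ 0.320 km

r = mv/(qB) = 4.63 m, so one revolution covers 2πr = 29.1 m.
In 11 revolutions: L = 11·2πr = 320 m.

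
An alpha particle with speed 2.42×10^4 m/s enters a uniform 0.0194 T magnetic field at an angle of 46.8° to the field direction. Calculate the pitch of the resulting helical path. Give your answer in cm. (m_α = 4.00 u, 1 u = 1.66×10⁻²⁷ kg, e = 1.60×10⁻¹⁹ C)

The velocity component along B is v∥ = v cos46.8° = 1.66×10^4 m/s.
The cyclotron period T = 2πm/(qB) = 6.72×10^-6 s is set by m, q, B alone.
Pitch = v∥·T = (1.66×10^4)(6.72×10^-6) = 0.111 m.

pitch ≈ 11.1 cm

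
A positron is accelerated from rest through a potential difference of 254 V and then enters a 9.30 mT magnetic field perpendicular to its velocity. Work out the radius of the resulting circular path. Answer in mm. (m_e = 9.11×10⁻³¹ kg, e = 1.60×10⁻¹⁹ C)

r ≈ 5.78 mm

The kinetic energy gained is K = qV = (1×1.60×10^-19)(254) = 4.06×10^-17 J.
v = √(2K/m) = 9.45×10^6 m/s.
r = mv/(qB) = (9.11×10^-31)(9.45×10^6) / [(1×1.60×10^-19)(9.30×10^-3)] = 5.78×10^-3 m.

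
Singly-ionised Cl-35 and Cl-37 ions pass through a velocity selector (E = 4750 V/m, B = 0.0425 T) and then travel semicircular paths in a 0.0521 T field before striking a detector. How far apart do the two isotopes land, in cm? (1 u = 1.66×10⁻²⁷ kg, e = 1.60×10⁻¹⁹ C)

Δd ≈ 8.90 cm

Both emerge at v = E/B₁ = 1.12×10^5 m/s.
r = mv/(qB₂), so r₁ = 0.7790 m and r₂ = 0.8235 m, giving Δr = 0.0445 m.
After a semicircle each ion lands a diameter 2r from the entry slit, so the separation is 2Δr = 0.0890 m.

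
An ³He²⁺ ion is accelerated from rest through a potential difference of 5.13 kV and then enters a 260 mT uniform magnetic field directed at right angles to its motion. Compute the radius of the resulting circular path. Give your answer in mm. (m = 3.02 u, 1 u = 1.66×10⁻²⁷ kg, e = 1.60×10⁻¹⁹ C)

The kinetic energy gained is K = qV = (2×1.60×10^-19)(5130) = 1.64×10^-15 J.
v = √(2K/m) = 8.09×10^5 m/s.
r = mv/(qB) = (5.01×10^-27)(8.09×10^5) / [(2×1.60×10^-19)(0.260)] = 0.0488 m.

r ≈ 48.8 mm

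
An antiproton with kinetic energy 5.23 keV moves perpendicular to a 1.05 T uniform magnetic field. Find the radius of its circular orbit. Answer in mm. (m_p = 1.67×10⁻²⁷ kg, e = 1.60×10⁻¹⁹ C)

r ≈ 9.95 mm

Convert the energy: K = 5.23 keV = 8.37×10^-16 J.
v = √(2K/m) = √(2·8.37×10^-16/1.67×10^-27) = 1.00×10^6 m/s.
r = mv/(qB) = (1.67×10^-27)(1.00×10^6) / [(1×1.60×10^-19)(1.05)] = 9.95×10^-3 m.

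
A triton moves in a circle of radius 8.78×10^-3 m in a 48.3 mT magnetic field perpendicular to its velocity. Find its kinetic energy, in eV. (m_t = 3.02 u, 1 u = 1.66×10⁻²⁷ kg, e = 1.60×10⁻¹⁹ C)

K ≈ 2.87 eV

v = qBr/m = (1×1.60×10^-19)(0.0483)(8.78×10^-3) / (5.01×10^-27) = 1.35×10^4 m/s.
K = ½mv² = 0.5·(5.01×10^-27)·(1.35×10^4)² = 4.59×10^-19 J = 2.87 eV.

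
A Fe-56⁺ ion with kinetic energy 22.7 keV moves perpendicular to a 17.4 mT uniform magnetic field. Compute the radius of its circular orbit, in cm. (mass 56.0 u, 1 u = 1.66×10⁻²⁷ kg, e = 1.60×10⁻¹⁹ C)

r ≈ 933 cm

Convert the energy: K = 22.7 keV = 3.63×10^-15 J.
v = √(2K/m) = √(2·3.63×10^-15/9.30×10^-26) = 2.80×10^5 m/s.
r = mv/(qB) = (9.30×10^-26)(2.80×10^5) / [(1×1.60×10^-19)(0.0174)] = 9.33 m.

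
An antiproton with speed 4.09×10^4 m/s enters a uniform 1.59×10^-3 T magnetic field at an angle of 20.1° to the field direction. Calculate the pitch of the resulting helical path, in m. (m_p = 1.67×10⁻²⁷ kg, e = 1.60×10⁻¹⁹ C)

The velocity component along B is v∥ = v cos20.1° = 3.84×10^4 m/s.
The cyclotron period T = 2πm/(qB) = 4.12×10^-5 s is set by m, q, B alone.
Pitch = v∥·T = (3.84×10^4)(4.12×10^-5) = 1.58 m.

pitch ≈ 1.58 m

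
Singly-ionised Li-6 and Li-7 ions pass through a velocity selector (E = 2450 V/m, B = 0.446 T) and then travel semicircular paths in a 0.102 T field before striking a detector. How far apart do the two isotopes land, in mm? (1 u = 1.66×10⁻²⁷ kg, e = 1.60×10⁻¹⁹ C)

Both emerge at v = E/B₁ = 5490 m/s.
r = mv/(qB₂), so r₁ = 3.353×10^-3 m and r₂ = 3.911×10^-3 m, giving Δr = 5.59×10^-4 m.
After a semicircle each ion lands a diameter 2r from the entry slit, so the separation is 2Δr = 1.12×10^-3 m.

Δd ≈ 1.12 mm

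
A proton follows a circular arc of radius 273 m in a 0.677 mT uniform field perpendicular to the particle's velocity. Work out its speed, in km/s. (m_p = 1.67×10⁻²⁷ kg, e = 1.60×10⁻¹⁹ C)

From qvB = mv²/r, v = qBr/m.
v = (1×1.60×10^-19)(6.77×10^-4)(273) / (1.67×10^-27) = 1.77×10^7 m/s.

v ≈ 17700 km/s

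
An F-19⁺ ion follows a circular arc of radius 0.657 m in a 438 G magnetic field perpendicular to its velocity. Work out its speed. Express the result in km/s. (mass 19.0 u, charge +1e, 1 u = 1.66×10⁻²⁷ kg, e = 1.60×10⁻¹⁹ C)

From qvB = mv²/r, v = qBr/m.
v = (1×1.60×10^-19)(0.0438)(0.657) / (3.15×10^-26) = 1.46×10^5 m/s.

v ≈ 146 km/s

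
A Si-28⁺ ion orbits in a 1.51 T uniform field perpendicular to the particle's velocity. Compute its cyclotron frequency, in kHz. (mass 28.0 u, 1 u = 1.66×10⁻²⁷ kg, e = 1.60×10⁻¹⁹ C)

f = qB/(2πm) = (1×1.60×10^-19)(1.51) / [2π(4.65×10^-26)] = 8.27×10^5 Hz.

f ≈ 827 kHz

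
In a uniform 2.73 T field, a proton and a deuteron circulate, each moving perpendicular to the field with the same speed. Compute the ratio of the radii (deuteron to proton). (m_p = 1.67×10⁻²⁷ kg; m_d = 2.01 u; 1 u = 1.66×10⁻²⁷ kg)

ratio ≈ 2.00

r = mv/(qB) ⇒ at equal v, r ∝ m/q.
r_{deuteron}/r_{proton} = 2.00.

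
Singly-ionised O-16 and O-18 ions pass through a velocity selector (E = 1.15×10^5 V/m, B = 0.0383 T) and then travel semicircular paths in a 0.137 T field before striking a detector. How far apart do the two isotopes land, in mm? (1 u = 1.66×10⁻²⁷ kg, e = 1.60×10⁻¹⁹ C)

Δd ≈ 910 mm

Both emerge at v = E/B₁ = 3.00×10^6 m/s.
r = mv/(qB₂), so r₁ = 3.638 m and r₂ = 4.093 m, giving Δr = 0.455 m.
After a semicircle each ion lands a diameter 2r from the entry slit, so the separation is 2Δr = 0.910 m.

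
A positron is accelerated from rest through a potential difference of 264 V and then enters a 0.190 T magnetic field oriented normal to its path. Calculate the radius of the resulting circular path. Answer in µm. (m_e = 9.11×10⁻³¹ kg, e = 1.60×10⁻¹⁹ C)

r ≈ 289 µm

The kinetic energy gained is K = qV = (1×1.60×10^-19)(264) = 4.22×10^-17 J.
v = √(2K/m) = 9.63×10^6 m/s.
r = mv/(qB) = (9.11×10^-31)(9.63×10^6) / [(1×1.60×10^-19)(0.190)] = 2.89×10^-4 m.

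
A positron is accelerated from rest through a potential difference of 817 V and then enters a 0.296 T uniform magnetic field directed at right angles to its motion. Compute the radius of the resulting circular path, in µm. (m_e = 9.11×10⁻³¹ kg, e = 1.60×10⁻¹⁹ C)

The kinetic energy gained is K = qV = (1×1.60×10^-19)(817) = 1.31×10^-16 J.
v = √(2K/m) = 1.69×10^7 m/s.
r = mv/(qB) = (9.11×10^-31)(1.69×10^7) / [(1×1.60×10^-19)(0.296)] = 3.26×10^-4 m.

r ≈ 326 µm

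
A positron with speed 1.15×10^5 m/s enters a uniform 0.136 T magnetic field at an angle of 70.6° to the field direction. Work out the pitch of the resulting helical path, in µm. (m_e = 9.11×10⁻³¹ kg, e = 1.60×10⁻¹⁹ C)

pitch ≈ 10.0 µm

The velocity component along B is v∥ = v cos70.6° = 3.82×10^4 m/s.
The cyclotron period T = 2πm/(qB) = 2.63×10^-10 s is set by m, q, B alone.
Pitch = v∥·T = (3.82×10^4)(2.63×10^-10) = 1.00×10^-5 m.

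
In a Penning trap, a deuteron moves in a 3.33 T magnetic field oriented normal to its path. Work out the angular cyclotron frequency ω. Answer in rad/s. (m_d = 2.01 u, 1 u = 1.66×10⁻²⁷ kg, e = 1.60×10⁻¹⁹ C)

ω = qB/m = (1×1.60×10^-19)(3.33) / (3.34×10^-27) = 1.60×10^8 rad/s.

ω ≈ 1.60×10^8 rad/s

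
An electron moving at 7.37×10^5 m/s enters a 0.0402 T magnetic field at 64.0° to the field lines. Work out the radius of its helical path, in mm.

r ≈ 0.0938 mm

Only the perpendicular component v⊥ = v sin64.0° = 6.62×10^5 m/s is bent by the field.
r = m v⊥ /(qB) = (9.11×10^-31)(6.62×10^5) / [(1×1.60×10^-19)(0.0402)] = 9.38×10^-5 m.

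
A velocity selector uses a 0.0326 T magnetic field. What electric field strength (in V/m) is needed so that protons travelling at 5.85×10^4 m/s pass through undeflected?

E ≈ 1910 V/m

qE = qvB ⇒ E = vB = (5.85×10^4)(0.0326) = 1910 V/m.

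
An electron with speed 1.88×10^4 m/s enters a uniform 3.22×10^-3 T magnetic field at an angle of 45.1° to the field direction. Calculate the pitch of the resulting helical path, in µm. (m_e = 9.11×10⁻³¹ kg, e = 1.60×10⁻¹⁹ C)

pitch ≈ 147 µm

The velocity component along B is v∥ = v cos45.1° = 1.33×10^4 m/s.
The cyclotron period T = 2πm/(qB) = 1.11×10^-8 s is set by m, q, B alone.
Pitch = v∥·T = (1.33×10^4)(1.11×10^-8) = 1.47×10^-4 m.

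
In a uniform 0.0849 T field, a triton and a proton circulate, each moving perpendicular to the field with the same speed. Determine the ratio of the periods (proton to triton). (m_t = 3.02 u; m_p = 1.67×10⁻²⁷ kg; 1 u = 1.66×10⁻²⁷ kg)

ratio ≈ 0.333

T = 2πm/(qB) is independent of speed, so T₂/T₁ = (m₂/q₂)/(m₁/q₁).
T_{proton}/T_{triton} = (1.67×10^-27/1e) / (5.01×10^-27/1e) = 0.333.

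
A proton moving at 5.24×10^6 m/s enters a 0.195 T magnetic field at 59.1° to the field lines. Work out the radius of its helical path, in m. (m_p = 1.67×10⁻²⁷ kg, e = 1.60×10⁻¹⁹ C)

r ≈ 0.241 m

Only the perpendicular component v⊥ = v sin59.1° = 4.50×10^6 m/s is bent by the field.
r = m v⊥ /(qB) = (1.67×10^-27)(4.50×10^6) / [(1×1.60×10^-19)(0.195)] = 0.241 m.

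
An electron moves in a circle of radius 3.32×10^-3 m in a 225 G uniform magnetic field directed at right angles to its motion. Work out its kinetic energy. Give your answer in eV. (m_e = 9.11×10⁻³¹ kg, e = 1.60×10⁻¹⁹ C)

v = qBr/m = (1×1.60×10^-19)(0.0225)(3.32×10^-3) / (9.11×10^-31) = 1.31×10^7 m/s.
K = ½mv² = 0.5·(9.11×10^-31)·(1.31×10^7)² = 7.84×10^-17 J = 490 eV.

K ≈ 490 eV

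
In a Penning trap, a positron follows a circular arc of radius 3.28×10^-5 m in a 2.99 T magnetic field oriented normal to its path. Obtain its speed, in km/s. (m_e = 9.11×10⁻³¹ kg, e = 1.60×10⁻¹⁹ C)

v ≈ 17200 km/s

From qvB = mv²/r, v = qBr/m.
v = (1×1.60×10^-19)(2.99)(3.28×10^-5) / (9.11×10^-31) = 1.72×10^7 m/s.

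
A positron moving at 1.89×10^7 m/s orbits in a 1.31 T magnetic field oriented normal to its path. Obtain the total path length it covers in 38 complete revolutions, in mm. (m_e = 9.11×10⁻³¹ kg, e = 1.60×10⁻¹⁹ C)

L ≈ 19.6 mm

r = mv/(qB) = 8.21×10^-5 m, so one revolution covers 2πr = 5.16×10^-4 m.
In 38 revolutions: L = 38·2πr = 0.0196 m.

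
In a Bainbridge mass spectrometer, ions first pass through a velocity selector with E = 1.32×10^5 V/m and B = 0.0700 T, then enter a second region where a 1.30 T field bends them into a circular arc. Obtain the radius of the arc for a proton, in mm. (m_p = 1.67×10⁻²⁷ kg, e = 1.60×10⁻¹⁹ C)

r ≈ 15.1 mm

The selector passes v = E/B = 1.32×10^5/0.0700 = 1.89×10^6 m/s.
In the deflection region, r = mv/(qB₂) = (1.67×10^-27)(1.89×10^6) / [(1×1.60×10^-19)(1.30)] = 0.0151 m.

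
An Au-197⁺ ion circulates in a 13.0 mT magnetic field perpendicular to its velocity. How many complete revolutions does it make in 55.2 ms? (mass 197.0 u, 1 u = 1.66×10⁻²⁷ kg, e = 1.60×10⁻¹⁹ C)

N = 55

T = 2πm/(qB) = 2π(3.2702×10^-25) / [(1×1.60×10^-19)(0.0130)] = 9.8785×10^-4 s.
N = t/T = 0.0552 / 9.8785×10^-4 ≈ 55.88, so 55 complete revolutions.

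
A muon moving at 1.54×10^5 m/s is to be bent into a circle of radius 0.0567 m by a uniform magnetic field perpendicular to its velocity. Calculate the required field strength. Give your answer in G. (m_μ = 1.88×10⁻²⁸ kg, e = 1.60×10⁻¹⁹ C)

qvB = mv²/r gives B = mv/(qr).
B = (1.88×10^-28)(1.54×10^5) / [(1×1.60×10^-19)(0.0567)] = 3.19×10^-3 T.

B ≈ 31.9 G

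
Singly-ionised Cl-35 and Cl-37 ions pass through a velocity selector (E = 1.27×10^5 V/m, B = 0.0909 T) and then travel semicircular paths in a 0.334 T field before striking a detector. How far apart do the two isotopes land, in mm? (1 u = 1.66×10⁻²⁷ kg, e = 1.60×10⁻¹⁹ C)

Δd ≈ 174 mm

Both emerge at v = E/B₁ = 1.40×10^6 m/s.
r = mv/(qB₂), so r₁ = 1.5190 m and r₂ = 1.6058 m, giving Δr = 0.0868 m.
After a semicircle each ion lands a diameter 2r from the entry slit, so the separation is 2Δr = 0.174 m.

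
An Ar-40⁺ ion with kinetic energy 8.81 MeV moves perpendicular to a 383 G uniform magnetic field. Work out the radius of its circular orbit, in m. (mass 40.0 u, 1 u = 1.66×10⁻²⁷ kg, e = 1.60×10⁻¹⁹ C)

Convert the energy: K = 8.81 MeV = 1.41×10^-12 J.
v = √(2K/m) = √(2·1.41×10^-12/6.64×10^-26) = 6.52×10^6 m/s.
r = mv/(qB) = (6.64×10^-26)(6.52×10^6) / [(1×1.60×10^-19)(0.0383)] = 70.6 m.

r ≈ 70.6 m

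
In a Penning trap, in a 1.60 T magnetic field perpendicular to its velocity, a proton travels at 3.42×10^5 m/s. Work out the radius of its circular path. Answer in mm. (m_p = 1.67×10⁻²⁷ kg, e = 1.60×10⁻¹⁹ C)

The magnetic force provides the centripetal force: qvB = mv²/r, so r = mv/(qB).
r = (1.67×10^-27 kg)(3.42×10^5 m/s) / [(1×1.60×10^-19 C)(1.60 T)] = 2.23×10^-3 m.

r ≈ 2.23 mm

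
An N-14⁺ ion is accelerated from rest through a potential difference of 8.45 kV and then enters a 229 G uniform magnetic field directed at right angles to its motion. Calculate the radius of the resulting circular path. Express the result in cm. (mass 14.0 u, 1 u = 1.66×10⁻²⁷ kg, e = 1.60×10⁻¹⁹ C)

r ≈ 216 cm

The kinetic energy gained is K = qV = (1×1.60×10^-19)(8450) = 1.35×10^-15 J.
v = √(2K/m) = 3.41×10^5 m/s.
r = mv/(qB) = (2.32×10^-26)(3.41×10^5) / [(1×1.60×10^-19)(0.0229)] = 2.16 m.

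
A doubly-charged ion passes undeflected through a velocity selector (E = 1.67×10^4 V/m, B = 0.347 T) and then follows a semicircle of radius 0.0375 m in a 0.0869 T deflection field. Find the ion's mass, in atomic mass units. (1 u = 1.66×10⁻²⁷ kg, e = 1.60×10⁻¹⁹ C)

v = E/B₁ = 4.81×10^4 m/s.
From r = mv/(qB₂), m = qB₂r/v = (2×1.60×10^-19)(0.0869)(0.0375) / (4.81×10^4) = 2.17×10^-26 kg.
In atomic mass units: m = 2.17×10^-26 / 1.66×10^-27 = 13.1 u.

m ≈ 13.1 u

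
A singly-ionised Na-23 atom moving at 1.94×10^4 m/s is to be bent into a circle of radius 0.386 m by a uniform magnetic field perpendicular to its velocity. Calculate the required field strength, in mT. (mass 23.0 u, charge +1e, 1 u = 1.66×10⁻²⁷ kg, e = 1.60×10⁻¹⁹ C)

qvB = mv²/r gives B = mv/(qr).
B = (3.82×10^-26)(1.94×10^4) / [(1×1.60×10^-19)(0.386)] = 0.0120 T.

B ≈ 12.0 mT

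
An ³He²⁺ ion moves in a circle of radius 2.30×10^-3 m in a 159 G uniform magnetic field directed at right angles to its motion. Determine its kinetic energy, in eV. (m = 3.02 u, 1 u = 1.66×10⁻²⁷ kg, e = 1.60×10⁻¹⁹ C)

v = qBr/m = (2×1.60×10^-19)(0.0159)(2.30×10^-3) / (5.01×10^-27) = 2330 m/s.
K = ½mv² = 0.5·(5.01×10^-27)·(2330)² = 1.37×10^-20 J = 0.0854 eV.

K ≈ 0.0854 eV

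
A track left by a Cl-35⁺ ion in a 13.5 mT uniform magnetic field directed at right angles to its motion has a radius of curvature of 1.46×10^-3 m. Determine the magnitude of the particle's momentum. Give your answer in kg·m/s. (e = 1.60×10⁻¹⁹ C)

p ≈ 3.15×10^-24 kg·m/s

Since qvB = mv²/r, the momentum p = mv = qBr.
p = (1×1.60×10^-19)(0.0135)(1.46×10^-3) = 3.15×10^-24 kg·m/s.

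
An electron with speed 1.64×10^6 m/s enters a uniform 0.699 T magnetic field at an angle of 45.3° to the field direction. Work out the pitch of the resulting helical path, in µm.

The velocity component along B is v∥ = v cos45.3° = 1.15×10^6 m/s.
The cyclotron period T = 2πm/(qB) = 5.12×10^-11 s is set by m, q, B alone.
Pitch = v∥·T = (1.15×10^6)(5.12×10^-11) = 5.90×10^-5 m.

pitch ≈ 59.0 µm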